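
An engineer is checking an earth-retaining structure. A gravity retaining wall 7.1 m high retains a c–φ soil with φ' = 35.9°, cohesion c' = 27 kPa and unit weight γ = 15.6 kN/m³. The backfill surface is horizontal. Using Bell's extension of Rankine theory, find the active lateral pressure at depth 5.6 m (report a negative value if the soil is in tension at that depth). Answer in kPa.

K_a = (1 − sin φ)/(1 + sin φ) = 0.2607.
σ_a = K_a γ z − 2c√K_a = 0.2607×15.6×5.6 − 2×27×0.5106 = -4.796 kPa.

-4.80 kPa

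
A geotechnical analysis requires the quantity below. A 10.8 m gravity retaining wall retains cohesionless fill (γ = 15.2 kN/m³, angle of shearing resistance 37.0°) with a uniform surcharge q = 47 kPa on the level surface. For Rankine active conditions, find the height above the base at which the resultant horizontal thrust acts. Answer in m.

4.26 m

K_a = 0.2486.
Triangular part P₁ = ½K_aγH² = 220.4 at H/3 = 3.600 m; rectangular part P₂ = K_a q H = 126.2 at H/2 = 5.400 m.
ȳ = (P₁·3.600 + P₂·5.400)/(P₁+P₂) = 4.255 m.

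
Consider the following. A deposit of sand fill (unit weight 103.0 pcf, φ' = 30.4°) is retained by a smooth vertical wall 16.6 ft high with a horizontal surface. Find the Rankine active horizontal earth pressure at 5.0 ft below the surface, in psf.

K_a = (1 − sin φ)/(1 + sin φ) = 0.3280.
σ_h = K_a γ z = 0.3280 × 103.0 × 5.0 = 168.9 psf.

169 psf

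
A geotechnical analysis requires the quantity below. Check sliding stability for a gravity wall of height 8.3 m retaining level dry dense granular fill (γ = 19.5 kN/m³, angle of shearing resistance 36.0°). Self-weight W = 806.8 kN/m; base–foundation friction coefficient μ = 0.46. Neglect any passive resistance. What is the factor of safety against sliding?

2.13

K_a = tan²(45° − 36.0°/2) = 0.2596.
P_a = ½K_aγH² = 0.5×0.2596×19.5×8.3² = 174.4 kN/m, acting at H/3 = 2.767 m above the base.
FS_sliding = μW / P_a = 0.46×806.8 / 174.4 = 2.128.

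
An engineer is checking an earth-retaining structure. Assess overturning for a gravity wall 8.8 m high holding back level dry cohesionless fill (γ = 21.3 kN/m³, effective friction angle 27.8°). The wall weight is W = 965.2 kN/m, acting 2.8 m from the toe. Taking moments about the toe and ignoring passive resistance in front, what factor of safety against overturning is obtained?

K_a = tan²(45° − 27.8°/2) = 0.3639.
P_a = ½K_aγH² = 0.5×0.3639×21.3×8.8² = 300.1 kN/m, acting at H/3 = 2.933 m above the base.
Overturning moment M_o = P_a × H/3 = 300.1 × 2.933 = 880.3.
Resisting moment M_r = W × 2.8 = 965.2 × 2.8 = 2703.
FS_overturning = M_r/M_o = 2703/880.3 = 3.070.

3.07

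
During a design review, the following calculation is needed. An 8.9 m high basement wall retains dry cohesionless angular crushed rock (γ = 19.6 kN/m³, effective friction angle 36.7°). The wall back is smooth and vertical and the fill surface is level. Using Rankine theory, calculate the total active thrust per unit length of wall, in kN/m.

K_a = tan²(45° − φ/2) = 0.2519.
P_a = ½ K_a γ H² = 0.5 × 0.2519 × 19.6 × 8.9² = 195.5 kN/m.

196 kN/m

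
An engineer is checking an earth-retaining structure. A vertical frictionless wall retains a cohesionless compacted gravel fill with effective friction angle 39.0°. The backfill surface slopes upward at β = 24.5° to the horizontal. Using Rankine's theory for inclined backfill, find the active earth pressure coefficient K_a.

K_a = cos β · (cos β − √(cos²β − cos²φ)) / (cos β + √(cos²β − cos²φ)).
cos β = 0.9100, cos φ = 0.7771, √(cos²β − cos²φ) = 0.4734.
K_a = 0.9100 × (0.9100 − 0.4734)/(0.9100 + 0.4734) = 0.2872.

0.287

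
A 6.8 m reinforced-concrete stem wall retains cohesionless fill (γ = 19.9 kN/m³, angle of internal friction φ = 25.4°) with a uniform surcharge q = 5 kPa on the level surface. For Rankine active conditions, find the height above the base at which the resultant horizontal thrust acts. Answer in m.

2.34 m

K_a = 0.3996.
Triangular part P₁ = ½K_aγH² = 183.9 at H/3 = 2.267 m; rectangular part P₂ = K_a q H = 13.59 at H/2 = 3.400 m.
ȳ = (P₁·2.267 + P₂·3.400)/(P₁+P₂) = 2.345 m.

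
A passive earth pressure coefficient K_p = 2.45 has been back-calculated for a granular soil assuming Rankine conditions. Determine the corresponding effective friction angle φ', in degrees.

24.9°

K_p = (1+sin φ)/(1−sin φ) ⇒ sin φ = (K_p − 1)/(K_p + 1) = 0.4203.
φ = arcsin(0.4203) = 24.85°.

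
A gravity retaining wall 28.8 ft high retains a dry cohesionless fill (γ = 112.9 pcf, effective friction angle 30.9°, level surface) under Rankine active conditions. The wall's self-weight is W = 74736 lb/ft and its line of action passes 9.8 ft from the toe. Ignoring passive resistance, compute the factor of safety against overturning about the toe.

K_a = tan²(45° − 30.9°/2) = 0.3214.
P_a = ½K_aγH² = 0.5×0.3214×112.9×28.8² = 15050 lb/ft, acting at H/3 = 9.600 ft above the base.
Overturning moment M_o = P_a × H/3 = 15050 × 9.600 = 144500.
Resisting moment M_r = W × 9.8 = 74736 × 9.8 = 732400.
FS_overturning = M_r/M_o = 732400/144500 = 5.070.

5.07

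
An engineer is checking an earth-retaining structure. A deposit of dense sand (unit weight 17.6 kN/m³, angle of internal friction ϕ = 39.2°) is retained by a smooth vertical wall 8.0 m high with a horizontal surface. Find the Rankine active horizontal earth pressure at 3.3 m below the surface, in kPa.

13.1 kPa

K_a = (1 − sin φ)/(1 + sin φ) = 0.2255.
σ_h = K_a γ z = 0.2255 × 17.6 × 3.3 = 13.10 kPa.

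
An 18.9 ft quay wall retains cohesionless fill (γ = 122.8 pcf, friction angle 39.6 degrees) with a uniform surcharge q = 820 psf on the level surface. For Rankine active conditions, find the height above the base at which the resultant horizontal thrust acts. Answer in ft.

K_a = 0.2214.
Triangular part P₁ = ½K_aγH² = 4857 at H/3 = 6.300 ft; rectangular part P₂ = K_a q H = 3432 at H/2 = 9.450 ft.
ȳ = (P₁·6.300 + P₂·9.450)/(P₁+P₂) = 7.604 ft.

7.60 ft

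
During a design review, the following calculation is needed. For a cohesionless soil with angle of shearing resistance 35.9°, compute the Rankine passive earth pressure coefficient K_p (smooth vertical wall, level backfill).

K_p = (1 + sin φ)/(1 − sin φ) = tan²(45° + 35.9°/2) = 3.835.

3.84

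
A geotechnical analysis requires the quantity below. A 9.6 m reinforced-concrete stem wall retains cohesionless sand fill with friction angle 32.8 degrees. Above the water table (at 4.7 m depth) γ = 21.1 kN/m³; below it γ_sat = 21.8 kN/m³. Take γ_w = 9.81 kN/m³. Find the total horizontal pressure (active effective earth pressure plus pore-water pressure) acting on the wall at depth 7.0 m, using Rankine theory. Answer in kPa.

K_a = (1 − sin φ)/(1 + sin φ) = 0.2973.
γ' = 21.8 − 9.81 = 11.99 kN/m³.
Effective vertical stress at 7.0 m: σ'_v = 21.1×4.7 + 11.99×2.30 = 126.7 kPa.
σ'_h = K_a σ'_v = 0.2973 × 126.7 = 37.68 kPa; u = γ_w × 2.30 = 22.56 kPa.
Total σ_h = 37.68 + 22.56 = 60.24 kPa.

60.2 kPa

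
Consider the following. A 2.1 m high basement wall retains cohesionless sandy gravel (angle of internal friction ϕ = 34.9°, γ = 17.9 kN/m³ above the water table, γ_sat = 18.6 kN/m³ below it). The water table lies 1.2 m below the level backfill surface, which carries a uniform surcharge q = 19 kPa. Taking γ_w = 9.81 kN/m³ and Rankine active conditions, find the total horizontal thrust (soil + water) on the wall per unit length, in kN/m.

24.6 kN/m

K_a = tan²(45° − φ/2) = 0.2721.
γ' = 18.6 − 9.81 = 8.790 kN/m³. h₂ = H − d_w = 0.9 m.
σ'_h: at surface K_a·q = 5.171; at WT K_a(q+γd_w) = 11.02; at base K_a(q+γd_w+γ'h₂) = 13.17 kPa.
P₁ = ½(5.171+11.02)×1.2 = 9.712; P₂ = ½(11.02+13.17)×0.9 = 10.88; P_w = ½γ_w h₂² = 3.973.
Total = 9.712+10.88+3.973 = 24.57 kN/m.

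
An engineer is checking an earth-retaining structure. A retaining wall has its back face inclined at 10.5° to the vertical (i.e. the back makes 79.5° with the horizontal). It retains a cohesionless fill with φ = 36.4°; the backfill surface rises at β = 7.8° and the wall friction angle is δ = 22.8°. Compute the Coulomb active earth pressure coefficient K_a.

K_a = sin²(α+φ) / [sin²α · sin(α−δ) · (1 + √{sin(φ+δ)sin(φ−β) / (sin(α−δ)sin(α+β))})²].
With α = 79.5°, φ = 36.4°, δ = 22.8°, β = 7.8°: K_a = 0.3458.

0.346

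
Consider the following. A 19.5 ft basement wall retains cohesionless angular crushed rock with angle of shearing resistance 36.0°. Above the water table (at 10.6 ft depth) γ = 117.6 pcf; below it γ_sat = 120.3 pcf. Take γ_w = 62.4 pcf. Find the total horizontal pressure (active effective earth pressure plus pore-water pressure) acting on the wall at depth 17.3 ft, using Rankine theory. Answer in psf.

K_a = (1 − sin φ)/(1 + sin φ) = 0.2596.
γ' = 120.3 − 62.4 = 57.90 pcf.
Effective vertical stress at 17.3 ft: σ'_v = 117.6×10.6 + 57.90×6.70 = 1634 psf.
σ'_h = K_a σ'_v = 0.2596 × 1634 = 424.3 psf; u = γ_w × 6.70 = 418.1 psf.
Total σ_h = 424.3 + 418.1 = 842.4 psf.

842 psf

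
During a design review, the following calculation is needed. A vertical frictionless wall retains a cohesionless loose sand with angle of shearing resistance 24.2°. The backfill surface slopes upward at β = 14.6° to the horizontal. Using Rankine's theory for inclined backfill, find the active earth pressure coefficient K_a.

0.483

K_a = cos β · (cos β − √(cos²β − cos²φ)) / (cos β + √(cos²β − cos²φ)).
cos β = 0.9677, cos φ = 0.9121, √(cos²β − cos²φ) = 0.3233.
K_a = 0.9677 × (0.9677 − 0.3233)/(0.9677 + 0.3233) = 0.4831.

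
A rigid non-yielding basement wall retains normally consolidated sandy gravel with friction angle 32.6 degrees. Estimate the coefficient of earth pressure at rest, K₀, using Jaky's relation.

0.461

K₀ = 1 − sin φ' = 1 − sin 32.6° = 0.4612.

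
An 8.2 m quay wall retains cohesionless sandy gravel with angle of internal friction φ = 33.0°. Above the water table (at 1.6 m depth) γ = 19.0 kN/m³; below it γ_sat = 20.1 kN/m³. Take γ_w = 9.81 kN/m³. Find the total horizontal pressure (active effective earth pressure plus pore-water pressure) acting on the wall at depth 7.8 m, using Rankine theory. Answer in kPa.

K_a = (1 − sin φ)/(1 + sin φ) = 0.2948.
γ' = 20.1 − 9.81 = 10.29 kN/m³.
Effective vertical stress at 7.8 m: σ'_v = 19.0×1.6 + 10.29×6.20 = 94.20 kPa.
σ'_h = K_a σ'_v = 0.2948 × 94.20 = 27.77 kPa; u = γ_w × 6.20 = 60.82 kPa.
Total σ_h = 27.77 + 60.82 = 88.59 kPa.

88.6 kPa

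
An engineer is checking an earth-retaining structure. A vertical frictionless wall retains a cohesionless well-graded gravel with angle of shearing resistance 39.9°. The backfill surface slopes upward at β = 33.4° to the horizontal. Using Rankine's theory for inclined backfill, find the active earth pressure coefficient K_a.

0.363

K_a = cos β · (cos β − √(cos²β − cos²φ)) / (cos β + √(cos²β − cos²φ)).
cos β = 0.8348, cos φ = 0.7672, √(cos²β − cos²φ) = 0.3293.
K_a = 0.8348 × (0.8348 − 0.3293)/(0.8348 + 0.3293) = 0.3626.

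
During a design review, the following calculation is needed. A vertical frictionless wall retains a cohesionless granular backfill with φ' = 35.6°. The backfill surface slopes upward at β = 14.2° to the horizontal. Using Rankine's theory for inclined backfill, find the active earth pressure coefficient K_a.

0.286

K_a = cos β · (cos β − √(cos²β − cos²φ)) / (cos β + √(cos²β − cos²φ)).
cos β = 0.9694, cos φ = 0.8131, √(cos²β − cos²φ) = 0.5279.
K_a = 0.9694 × (0.9694 − 0.5279)/(0.9694 + 0.5279) = 0.2859.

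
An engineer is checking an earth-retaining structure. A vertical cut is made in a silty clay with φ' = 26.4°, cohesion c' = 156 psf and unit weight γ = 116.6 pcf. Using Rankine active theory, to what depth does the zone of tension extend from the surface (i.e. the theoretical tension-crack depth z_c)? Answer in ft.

4.32 ft

K_a = tan²(45° − 26.4°/2) = 0.3844; √K_a = 0.6200.
The active pressure is zero where K_a γ z = 2c√K_a, so z_c = 2c/(γ√K_a) = 2×156/(116.6×0.6200) = 4.316 ft.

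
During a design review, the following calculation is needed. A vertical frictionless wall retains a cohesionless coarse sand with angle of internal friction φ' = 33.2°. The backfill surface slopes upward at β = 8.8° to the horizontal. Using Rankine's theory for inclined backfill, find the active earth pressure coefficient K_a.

K_a = cos β · (cos β − √(cos²β − cos²φ)) / (cos β + √(cos²β − cos²φ)).
cos β = 0.9882, cos φ = 0.8368, √(cos²β − cos²φ) = 0.5258.
K_a = 0.9882 × (0.9882 − 0.5258)/(0.9882 + 0.5258) = 0.3019.

0.302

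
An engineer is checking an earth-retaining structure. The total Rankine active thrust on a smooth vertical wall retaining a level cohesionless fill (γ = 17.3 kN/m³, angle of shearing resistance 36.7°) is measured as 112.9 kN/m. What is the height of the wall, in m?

7.20 m

K_a = 0.2519. P_a = ½ K_a γ H² ⇒ H = √(2P_a/(K_a γ)).
H = √(2×112.9/(0.2519×17.3)) = 7.199 m.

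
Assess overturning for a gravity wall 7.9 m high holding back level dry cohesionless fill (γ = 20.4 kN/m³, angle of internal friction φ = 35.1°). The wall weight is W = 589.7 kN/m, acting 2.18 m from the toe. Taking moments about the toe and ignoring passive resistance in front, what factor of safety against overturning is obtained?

K_a = tan²(45° − 35.1°/2) = 0.2698.
P_a = ½K_aγH² = 0.5×0.2698×20.4×7.9² = 171.8 kN/m, acting at H/3 = 2.633 m above the base.
Overturning moment M_o = P_a × H/3 = 171.8 × 2.633 = 452.3.
Resisting moment M_r = W × 2.18 = 589.7 × 2.18 = 1286.
FS_overturning = M_r/M_o = 1286/452.3 = 2.842.

2.84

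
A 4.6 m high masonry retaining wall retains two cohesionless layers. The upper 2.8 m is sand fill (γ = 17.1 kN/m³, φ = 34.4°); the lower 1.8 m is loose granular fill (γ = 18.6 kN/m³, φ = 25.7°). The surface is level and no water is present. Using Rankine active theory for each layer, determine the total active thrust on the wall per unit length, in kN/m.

K_a1 = tan²(45°−34.4°/2) = 0.2780; K_a2 = tan²(45°−25.7°/2) = 0.3950.
Layer 1: σ at base = K_a1 γ₁ h₁ = 13.31 kPa; P₁ = ½×13.31×2.8 = 18.63.
Layer 2: σ_v at top = γ₁h₁ = 47.88; σ_h top = K_a2×47.88 = 18.91; σ_h base = K_a2×(47.88+18.6×1.8) = 32.14.
P₂ = ½(18.91+32.14)×1.8 = 45.95. Total P_a = 18.63+45.95 = 64.58 kN/m.

64.6 kN/m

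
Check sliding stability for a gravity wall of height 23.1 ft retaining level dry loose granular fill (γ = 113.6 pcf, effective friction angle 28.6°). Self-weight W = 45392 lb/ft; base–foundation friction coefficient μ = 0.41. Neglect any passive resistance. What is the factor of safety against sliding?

1.74

K_a = tan²(45° − 28.6°/2) = 0.3525.
P_a = ½K_aγH² = 0.5×0.3525×113.6×23.1² = 10690 lb/ft, acting at H/3 = 7.700 ft above the base.
FS_sliding = μW / P_a = 0.41×45392 / 10690 = 1.742.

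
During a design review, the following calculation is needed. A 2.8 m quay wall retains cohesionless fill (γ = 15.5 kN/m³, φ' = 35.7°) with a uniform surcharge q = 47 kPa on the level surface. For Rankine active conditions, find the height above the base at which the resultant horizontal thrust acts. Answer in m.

K_a = 0.2630.
Triangular part P₁ = ½K_aγH² = 15.98 at H/3 = 0.9333 m; rectangular part P₂ = K_a q H = 34.61 at H/2 = 1.400 m.
ȳ = (P₁·0.9333 + P₂·1.400)/(P₁+P₂) = 1.253 m.

1.25 m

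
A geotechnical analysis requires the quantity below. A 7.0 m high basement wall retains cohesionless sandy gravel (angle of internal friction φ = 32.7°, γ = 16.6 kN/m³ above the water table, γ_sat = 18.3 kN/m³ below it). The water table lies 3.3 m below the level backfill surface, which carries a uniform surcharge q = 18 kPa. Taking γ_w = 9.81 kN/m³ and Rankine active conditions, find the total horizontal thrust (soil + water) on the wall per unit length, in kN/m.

210 kN/m

K_a = tan²(45° − φ/2) = 0.2985.
γ' = 18.3 − 9.81 = 8.490 kN/m³. h₂ = H − d_w = 3.7 m.
σ'_h: at surface K_a·q = 5.373; at WT K_a(q+γd_w) = 21.72; at base K_a(q+γd_w+γ'h₂) = 31.10 kPa.
P₁ = ½(5.373+21.72)×3.3 = 44.71; P₂ = ½(21.72+31.10)×3.7 = 97.73; P_w = ½γ_w h₂² = 67.15.
Total = 44.71+97.73+67.15 = 209.6 kN/m.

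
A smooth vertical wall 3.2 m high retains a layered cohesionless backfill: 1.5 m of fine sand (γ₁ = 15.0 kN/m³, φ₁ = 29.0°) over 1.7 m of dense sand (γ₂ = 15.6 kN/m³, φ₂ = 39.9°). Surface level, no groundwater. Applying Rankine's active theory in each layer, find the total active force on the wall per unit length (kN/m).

K_a1 = tan²(45°−29.0°/2) = 0.3470; K_a2 = tan²(45°−39.9°/2) = 0.2184.
Layer 1: σ at base = K_a1 γ₁ h₁ = 7.807 kPa; P₁ = ½×7.807×1.5 = 5.855.
Layer 2: σ_v at top = γ₁h₁ = 22.50; σ_h top = K_a2×22.50 = 4.915; σ_h base = K_a2×(22.50+15.6×1.7) = 10.71.
P₂ = ½(4.915+10.71)×1.7 = 13.28. Total P_a = 5.855+13.28 = 19.13 kN/m.

19.1 kN/m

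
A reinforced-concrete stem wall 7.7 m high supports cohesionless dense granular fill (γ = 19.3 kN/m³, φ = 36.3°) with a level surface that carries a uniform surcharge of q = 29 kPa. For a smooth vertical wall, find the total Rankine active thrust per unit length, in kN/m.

K_a = tan²(45° − φ/2) = 0.2563.
Soil triangle: ½ K_a γ H² = 0.5×0.2563×19.3×7.7² = 146.6 kN/m.
Surcharge rectangle: K_a q H = 0.2563×29×7.7 = 57.23 kN/m.
Total = 146.6 + 57.23 = 203.9 kN/m.

204 kN/m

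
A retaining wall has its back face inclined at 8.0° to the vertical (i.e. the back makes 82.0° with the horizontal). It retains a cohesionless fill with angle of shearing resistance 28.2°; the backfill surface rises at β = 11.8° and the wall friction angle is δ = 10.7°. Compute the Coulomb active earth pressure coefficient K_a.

K_a = sin²(α+φ) / [sin²α · sin(α−δ) · (1 + √{sin(φ+δ)sin(φ−β) / (sin(α−δ)sin(α+β))})²].
With α = 82.0°, φ = 28.2°, δ = 10.7°, β = 11.8°: K_a = 0.4617.

0.462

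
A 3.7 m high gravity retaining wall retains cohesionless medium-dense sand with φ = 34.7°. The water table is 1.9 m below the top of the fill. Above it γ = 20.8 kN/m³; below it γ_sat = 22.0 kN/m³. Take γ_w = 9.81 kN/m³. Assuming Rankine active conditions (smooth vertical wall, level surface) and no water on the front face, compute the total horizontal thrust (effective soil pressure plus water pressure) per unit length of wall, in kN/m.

K_a = tan²(45° − φ/2) = 0.2745.
γ' = 22.0 − 9.81 = 12.19 kN/m³. Depth below WT = 1.8 m.
σ'_h at WT = K_a γ d_w = 10.85 kPa; at base = 10.85 + K_a γ' × 1.8 = 16.87 kPa.
P₁ (0–1.9 m) = ½×10.85×1.9 = 10.30. P₂ (1.9–3.7 m) = ½(10.85+16.87)×1.8 = 24.94.
P_w = ½ γ_w h₂² = 0.5×9.81×1.8² = 15.89. Total = 10.30+24.94+15.89 = 51.14 kN/m.

51.1 kN/m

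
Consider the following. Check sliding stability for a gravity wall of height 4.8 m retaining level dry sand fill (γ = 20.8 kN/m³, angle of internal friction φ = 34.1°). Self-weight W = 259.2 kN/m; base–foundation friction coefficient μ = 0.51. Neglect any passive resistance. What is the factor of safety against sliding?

K_a = tan²(45° − 34.1°/2) = 0.2815.
P_a = ½K_aγH² = 0.5×0.2815×20.8×4.8² = 67.46 kN/m, acting at H/3 = 1.600 m above the base.
FS_sliding = μW / P_a = 0.51×259.2 / 67.46 = 1.960.

1.96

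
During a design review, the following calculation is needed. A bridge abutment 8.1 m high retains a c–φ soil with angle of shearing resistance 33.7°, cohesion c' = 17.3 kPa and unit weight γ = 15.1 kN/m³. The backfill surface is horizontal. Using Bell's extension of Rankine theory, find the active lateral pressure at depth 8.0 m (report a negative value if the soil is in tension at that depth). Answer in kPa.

16.1 kPa

K_a = (1 − sin φ)/(1 + sin φ) = 0.2863.
σ_a = K_a γ z − 2c√K_a = 0.2863×15.1×8.0 − 2×17.3×0.5351 = 16.07 kPa.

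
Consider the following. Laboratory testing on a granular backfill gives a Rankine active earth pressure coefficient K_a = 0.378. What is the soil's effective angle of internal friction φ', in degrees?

26.8°

K_a = tan²(45° − φ/2) ⇒ 45° − φ/2 = arctan(√0.378) = 31.58°.
φ = 2(45° − 31.58°) = 26.83°.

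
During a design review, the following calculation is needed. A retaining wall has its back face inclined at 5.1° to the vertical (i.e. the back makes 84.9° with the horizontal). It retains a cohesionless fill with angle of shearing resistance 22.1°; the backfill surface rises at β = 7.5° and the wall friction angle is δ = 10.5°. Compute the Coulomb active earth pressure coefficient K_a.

0.506

K_a = sin²(α+φ) / [sin²α · sin(α−δ) · (1 + √{sin(φ+δ)sin(φ−β) / (sin(α−δ)sin(α+β))})²].
With α = 84.9°, φ = 22.1°, δ = 10.5°, β = 7.5°: K_a = 0.5057.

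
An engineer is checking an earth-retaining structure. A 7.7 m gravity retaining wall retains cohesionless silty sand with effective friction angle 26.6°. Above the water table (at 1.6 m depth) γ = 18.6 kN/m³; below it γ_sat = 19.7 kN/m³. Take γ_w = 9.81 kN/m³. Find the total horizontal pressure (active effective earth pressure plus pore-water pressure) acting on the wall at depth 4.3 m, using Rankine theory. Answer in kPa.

K_a = (1 − sin φ)/(1 + sin φ) = 0.3814.
γ' = 19.7 − 9.81 = 9.890 kN/m³.
Effective vertical stress at 4.3 m: σ'_v = 18.6×1.6 + 9.890×2.70 = 56.46 kPa.
σ'_h = K_a σ'_v = 0.3814 × 56.46 = 21.54 kPa; u = γ_w × 2.70 = 26.49 kPa.
Total σ_h = 21.54 + 26.49 = 48.02 kPa.

48.0 kPa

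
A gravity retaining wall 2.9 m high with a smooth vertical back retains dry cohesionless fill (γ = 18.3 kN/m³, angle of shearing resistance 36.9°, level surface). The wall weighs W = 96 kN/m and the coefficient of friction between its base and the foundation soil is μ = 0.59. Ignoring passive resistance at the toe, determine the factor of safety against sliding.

K_a = tan²(45° − 36.9°/2) = 0.2497.
P_a = ½K_aγH² = 0.5×0.2497×18.3×2.9² = 19.21 kN/m, acting at H/3 = 0.9667 m above the base.
FS_sliding = μW / P_a = 0.59×96 / 19.21 = 2.948.

2.95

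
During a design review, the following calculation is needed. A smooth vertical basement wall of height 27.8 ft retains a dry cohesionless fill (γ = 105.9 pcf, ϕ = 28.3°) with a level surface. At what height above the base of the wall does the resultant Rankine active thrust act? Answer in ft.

9.27 ft

K_a = 0.3568.
The pressure distribution is triangular, so the resultant acts at H/3 above the base = 27.8/3 = 9.267 ft.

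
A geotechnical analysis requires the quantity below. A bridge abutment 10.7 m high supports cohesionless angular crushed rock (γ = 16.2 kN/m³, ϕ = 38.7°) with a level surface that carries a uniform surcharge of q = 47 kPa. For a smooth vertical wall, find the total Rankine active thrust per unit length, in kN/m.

330 kN/m

K_a = tan²(45° − φ/2) = 0.2306.
Soil triangle: ½ K_a γ H² = 0.5×0.2306×16.2×10.7² = 213.8 kN/m.
Surcharge rectangle: K_a q H = 0.2306×47×10.7 = 116.0 kN/m.
Total = 213.8 + 116.0 = 329.8 kN/m.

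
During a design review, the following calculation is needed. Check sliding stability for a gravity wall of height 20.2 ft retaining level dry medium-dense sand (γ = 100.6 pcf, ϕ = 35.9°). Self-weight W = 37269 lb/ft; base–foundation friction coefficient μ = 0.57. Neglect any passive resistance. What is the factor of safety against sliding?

3.97

K_a = tan²(45° − 35.9°/2) = 0.2607.
P_a = ½K_aγH² = 0.5×0.2607×100.6×20.2² = 5351 lb/ft, acting at H/3 = 6.733 ft above the base.
FS_sliding = μW / P_a = 0.57×37269 / 5351 = 3.970.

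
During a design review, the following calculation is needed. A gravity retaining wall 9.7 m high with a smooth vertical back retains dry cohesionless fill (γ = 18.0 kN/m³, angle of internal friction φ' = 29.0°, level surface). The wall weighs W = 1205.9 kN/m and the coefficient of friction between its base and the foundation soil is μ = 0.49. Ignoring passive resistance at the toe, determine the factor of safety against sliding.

2.01

K_a = tan²(45° − 29.0°/2) = 0.3470.
P_a = ½K_aγH² = 0.5×0.3470×18.0×9.7² = 293.8 kN/m, acting at H/3 = 3.233 m above the base.
FS_sliding = μW / P_a = 0.49×1205.9 / 293.8 = 2.011.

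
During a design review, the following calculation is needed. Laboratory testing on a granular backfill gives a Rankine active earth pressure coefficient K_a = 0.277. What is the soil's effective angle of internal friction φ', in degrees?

K_a = tan²(45° − φ/2) ⇒ 45° − φ/2 = arctan(√0.277) = 27.76°.
φ = 2(45° − 27.76°) = 34.48°.

34.5°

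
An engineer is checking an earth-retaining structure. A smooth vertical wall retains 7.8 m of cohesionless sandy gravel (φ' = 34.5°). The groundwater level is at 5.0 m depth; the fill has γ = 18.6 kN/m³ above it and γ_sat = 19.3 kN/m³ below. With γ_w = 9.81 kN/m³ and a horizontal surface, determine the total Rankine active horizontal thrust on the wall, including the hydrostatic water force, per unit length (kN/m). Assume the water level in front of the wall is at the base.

K_a = tan²(45° − φ/2) = 0.2768.
γ' = 19.3 − 9.81 = 9.490 kN/m³. Depth below WT = 2.8 m.
σ'_h at WT = K_a γ d_w = 25.74 kPa; at base = 25.74 + K_a γ' × 2.8 = 33.10 kPa.
P₁ (0–5.0 m) = ½×25.74×5.0 = 64.36. P₂ (5.0–7.8 m) = ½(25.74+33.10)×2.8 = 82.38.
P_w = ½ γ_w h₂² = 0.5×9.81×2.8² = 38.46. Total = 64.36+82.38+38.46 = 185.2 kN/m.

185 kN/m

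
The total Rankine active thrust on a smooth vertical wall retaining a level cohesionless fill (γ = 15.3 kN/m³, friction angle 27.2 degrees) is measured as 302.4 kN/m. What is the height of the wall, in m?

10.3 m

K_a = 0.3726. P_a = ½ K_a γ H² ⇒ H = √(2P_a/(K_a γ)).
H = √(2×302.4/(0.3726×15.3)) = 10.30 m.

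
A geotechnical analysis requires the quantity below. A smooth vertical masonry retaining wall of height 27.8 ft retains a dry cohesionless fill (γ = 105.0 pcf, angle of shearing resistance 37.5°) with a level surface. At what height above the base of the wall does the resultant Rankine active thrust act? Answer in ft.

K_a = 0.2432.
The pressure distribution is triangular, so the resultant acts at H/3 above the base = 27.8/3 = 9.267 ft.

9.27 ft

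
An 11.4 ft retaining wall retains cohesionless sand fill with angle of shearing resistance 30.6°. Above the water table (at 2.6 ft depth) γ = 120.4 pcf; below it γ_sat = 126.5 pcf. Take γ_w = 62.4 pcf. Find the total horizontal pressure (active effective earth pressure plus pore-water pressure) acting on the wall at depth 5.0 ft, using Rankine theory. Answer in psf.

302 psf

K_a = (1 − sin φ)/(1 + sin φ) = 0.3253.
γ' = 126.5 − 62.4 = 64.10 pcf.
Effective vertical stress at 5.0 ft: σ'_v = 120.4×2.6 + 64.10×2.40 = 466.9 psf.
σ'_h = K_a σ'_v = 0.3253 × 466.9 = 151.9 psf; u = γ_w × 2.40 = 149.8 psf.
Total σ_h = 151.9 + 149.8 = 301.7 psf.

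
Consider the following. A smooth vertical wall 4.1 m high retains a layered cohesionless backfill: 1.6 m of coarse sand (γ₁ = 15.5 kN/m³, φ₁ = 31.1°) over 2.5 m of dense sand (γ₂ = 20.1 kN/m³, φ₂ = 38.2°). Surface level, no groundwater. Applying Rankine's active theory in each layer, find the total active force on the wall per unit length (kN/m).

K_a1 = tan²(45°−31.1°/2) = 0.3188; K_a2 = tan²(45°−38.2°/2) = 0.2358.
Layer 1: σ at base = K_a1 γ₁ h₁ = 7.906 kPa; P₁ = ½×7.906×1.6 = 6.325.
Layer 2: σ_v at top = γ₁h₁ = 24.80; σ_h top = K_a2×24.80 = 5.847; σ_h base = K_a2×(24.80+20.1×2.5) = 17.70.
P₂ = ½(5.847+17.70)×2.5 = 29.43. Total P_a = 6.325+29.43 = 35.75 kN/m.

35.8 kN/m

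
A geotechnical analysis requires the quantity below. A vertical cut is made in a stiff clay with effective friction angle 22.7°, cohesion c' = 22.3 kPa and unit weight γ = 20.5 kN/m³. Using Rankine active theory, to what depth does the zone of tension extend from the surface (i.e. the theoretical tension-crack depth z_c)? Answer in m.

3.27 m

K_a = tan²(45° − 22.7°/2) = 0.4431; √K_a = 0.6657.
The active pressure is zero where K_a γ z = 2c√K_a, so z_c = 2c/(γ√K_a) = 2×22.3/(20.5×0.6657) = 3.268 m.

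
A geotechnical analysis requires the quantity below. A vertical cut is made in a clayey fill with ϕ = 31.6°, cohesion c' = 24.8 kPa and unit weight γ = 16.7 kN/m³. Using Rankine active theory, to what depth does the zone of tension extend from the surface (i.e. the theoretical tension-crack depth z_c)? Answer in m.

K_a = tan²(45° − 31.6°/2) = 0.3123; √K_a = 0.5589.
The active pressure is zero where K_a γ z = 2c√K_a, so z_c = 2c/(γ√K_a) = 2×24.8/(16.7×0.5589) = 5.314 m.

5.31 m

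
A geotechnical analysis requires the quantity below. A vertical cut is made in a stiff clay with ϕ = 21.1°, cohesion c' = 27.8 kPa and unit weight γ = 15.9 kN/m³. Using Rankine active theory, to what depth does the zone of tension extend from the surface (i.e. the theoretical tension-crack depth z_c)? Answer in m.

K_a = tan²(45° − 21.1°/2) = 0.4706; √K_a = 0.6860.
The active pressure is zero where K_a γ z = 2c√K_a, so z_c = 2c/(γ√K_a) = 2×27.8/(15.9×0.6860) = 5.097 m.

5.10 m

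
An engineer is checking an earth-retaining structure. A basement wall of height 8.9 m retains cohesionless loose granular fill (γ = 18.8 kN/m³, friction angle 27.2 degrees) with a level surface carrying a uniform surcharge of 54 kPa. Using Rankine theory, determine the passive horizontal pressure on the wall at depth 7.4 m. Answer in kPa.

K_p = (1 + sin φ)/(1 − sin φ) = 2.684.
σ_v = γz + q = 18.8 × 7.4 + 54 = 193.1 kPa.
σ_h = K_p σ_v = 2.684 × 193.1 = 518.3 kPa.

518 kPa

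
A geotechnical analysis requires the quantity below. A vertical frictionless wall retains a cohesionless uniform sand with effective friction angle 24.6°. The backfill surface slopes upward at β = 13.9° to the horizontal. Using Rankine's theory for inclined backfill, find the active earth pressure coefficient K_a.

0.467

K_a = cos β · (cos β − √(cos²β − cos²φ)) / (cos β + √(cos²β − cos²φ)).
cos β = 0.9707, cos φ = 0.9092, √(cos²β − cos²φ) = 0.3400.
K_a = 0.9707 × (0.9707 − 0.3400)/(0.9707 + 0.3400) = 0.4671.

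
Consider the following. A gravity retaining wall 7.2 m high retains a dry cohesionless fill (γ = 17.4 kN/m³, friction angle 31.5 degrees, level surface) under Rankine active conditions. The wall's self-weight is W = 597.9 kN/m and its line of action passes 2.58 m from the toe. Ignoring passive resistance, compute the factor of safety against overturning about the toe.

4.54

K_a = tan²(45° − 31.5°/2) = 0.3136.
P_a = ½K_aγH² = 0.5×0.3136×17.4×7.2² = 141.4 kN/m, acting at H/3 = 2.400 m above the base.
Overturning moment M_o = P_a × H/3 = 141.4 × 2.400 = 339.5.
Resisting moment M_r = W × 2.58 = 597.9 × 2.58 = 1543.
FS_overturning = M_r/M_o = 1543/339.5 = 4.544.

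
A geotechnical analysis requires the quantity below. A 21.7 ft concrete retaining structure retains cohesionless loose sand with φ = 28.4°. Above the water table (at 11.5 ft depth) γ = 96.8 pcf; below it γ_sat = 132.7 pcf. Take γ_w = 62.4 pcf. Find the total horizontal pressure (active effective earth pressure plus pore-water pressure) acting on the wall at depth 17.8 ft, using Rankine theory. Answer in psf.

K_a = (1 − sin φ)/(1 + sin φ) = 0.3554.
γ' = 132.7 − 62.4 = 70.30 pcf.
Effective vertical stress at 17.8 ft: σ'_v = 96.8×11.5 + 70.30×6.30 = 1556 psf.
σ'_h = K_a σ'_v = 0.3554 × 1556 = 553.0 psf; u = γ_w × 6.30 = 393.1 psf.
Total σ_h = 553.0 + 393.1 = 946.1 psf.

946 psf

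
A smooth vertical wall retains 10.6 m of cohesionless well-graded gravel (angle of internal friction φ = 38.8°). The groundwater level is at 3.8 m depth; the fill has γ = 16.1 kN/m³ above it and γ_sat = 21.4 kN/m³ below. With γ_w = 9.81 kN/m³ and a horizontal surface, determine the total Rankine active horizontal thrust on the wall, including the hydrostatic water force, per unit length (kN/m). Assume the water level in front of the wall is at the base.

K_a = tan²(45° − φ/2) = 0.2296.
γ' = 21.4 − 9.81 = 11.59 kN/m³. Depth below WT = 6.8 m.
σ'_h at WT = K_a γ d_w = 14.04 kPa; at base = 14.04 + K_a γ' × 6.8 = 32.14 kPa.
P₁ (0–3.8 m) = ½×14.04×3.8 = 26.68. P₂ (3.8–10.6 m) = ½(14.04+32.14)×6.8 = 157.0.
P_w = ½ γ_w h₂² = 0.5×9.81×6.8² = 226.8. Total = 26.68+157.0+226.8 = 410.5 kN/m.

411 kN/m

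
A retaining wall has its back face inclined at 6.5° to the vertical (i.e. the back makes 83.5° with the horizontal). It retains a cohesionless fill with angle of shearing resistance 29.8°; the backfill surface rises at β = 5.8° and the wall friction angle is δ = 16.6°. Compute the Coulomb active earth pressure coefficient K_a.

0.379

K_a = sin²(α+φ) / [sin²α · sin(α−δ) · (1 + √{sin(φ+δ)sin(φ−β) / (sin(α−δ)sin(α+β))})²].
With α = 83.5°, φ = 29.8°, δ = 16.6°, β = 5.8°: K_a = 0.3789.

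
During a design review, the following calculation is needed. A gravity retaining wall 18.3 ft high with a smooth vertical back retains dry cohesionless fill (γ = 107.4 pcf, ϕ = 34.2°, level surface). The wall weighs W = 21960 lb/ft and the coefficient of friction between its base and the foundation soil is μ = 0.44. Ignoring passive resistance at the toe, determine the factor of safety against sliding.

K_a = tan²(45° − 34.2°/2) = 0.2803.
P_a = ½K_aγH² = 0.5×0.2803×107.4×18.3² = 5042 lb/ft, acting at H/3 = 6.100 ft above the base.
FS_sliding = μW / P_a = 0.44×21960 / 5042 = 1.917.

1.92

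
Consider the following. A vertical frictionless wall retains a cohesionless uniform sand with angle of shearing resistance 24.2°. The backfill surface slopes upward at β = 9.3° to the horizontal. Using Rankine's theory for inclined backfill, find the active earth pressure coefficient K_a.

0.442

K_a = cos β · (cos β − √(cos²β − cos²φ)) / (cos β + √(cos²β − cos²φ)).
cos β = 0.9869, cos φ = 0.9121, √(cos²β − cos²φ) = 0.3767.
K_a = 0.9869 × (0.9869 − 0.3767)/(0.9869 + 0.3767) = 0.4416.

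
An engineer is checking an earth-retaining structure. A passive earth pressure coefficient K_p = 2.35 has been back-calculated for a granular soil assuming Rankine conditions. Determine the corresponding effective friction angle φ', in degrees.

23.8°

K_p = (1+sin φ)/(1−sin φ) ⇒ sin φ = (K_p − 1)/(K_p + 1) = 0.4030.
φ = arcsin(0.4030) = 23.76°.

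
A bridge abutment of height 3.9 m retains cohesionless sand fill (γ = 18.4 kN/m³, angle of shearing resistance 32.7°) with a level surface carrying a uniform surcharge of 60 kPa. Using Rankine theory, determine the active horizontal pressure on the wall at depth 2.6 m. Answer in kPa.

32.2 kPa

K_a = (1 − sin φ)/(1 + sin φ) = 0.2985.
σ_v = γz + q = 18.4 × 2.6 + 60 = 107.8 kPa.
σ_h = K_a σ_v = 0.2985 × 107.8 = 32.19 kPa.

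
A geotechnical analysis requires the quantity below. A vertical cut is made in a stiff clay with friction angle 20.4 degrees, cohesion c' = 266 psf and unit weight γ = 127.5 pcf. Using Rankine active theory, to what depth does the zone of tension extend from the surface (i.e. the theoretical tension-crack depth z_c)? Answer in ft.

6.00 ft

K_a = tan²(45° − 20.4°/2) = 0.4831; √K_a = 0.6950.
The active pressure is zero where K_a γ z = 2c√K_a, so z_c = 2c/(γ√K_a) = 2×266/(127.5×0.6950) = 6.004 ft.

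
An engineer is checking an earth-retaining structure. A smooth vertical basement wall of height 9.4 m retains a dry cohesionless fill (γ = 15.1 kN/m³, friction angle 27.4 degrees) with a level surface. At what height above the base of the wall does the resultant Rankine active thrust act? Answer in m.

K_a = 0.3697.
The pressure distribution is triangular, so the resultant acts at H/3 above the base = 9.4/3 = 3.133 m.

3.13 m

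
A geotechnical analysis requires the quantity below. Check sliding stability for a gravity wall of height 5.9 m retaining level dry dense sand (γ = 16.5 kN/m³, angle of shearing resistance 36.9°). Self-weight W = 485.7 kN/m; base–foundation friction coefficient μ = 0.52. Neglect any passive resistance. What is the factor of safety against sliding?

K_a = tan²(45° − 36.9°/2) = 0.2497.
P_a = ½K_aγH² = 0.5×0.2497×16.5×5.9² = 71.70 kN/m, acting at H/3 = 1.967 m above the base.
FS_sliding = μW / P_a = 0.52×485.7 / 71.70 = 3.522.

3.52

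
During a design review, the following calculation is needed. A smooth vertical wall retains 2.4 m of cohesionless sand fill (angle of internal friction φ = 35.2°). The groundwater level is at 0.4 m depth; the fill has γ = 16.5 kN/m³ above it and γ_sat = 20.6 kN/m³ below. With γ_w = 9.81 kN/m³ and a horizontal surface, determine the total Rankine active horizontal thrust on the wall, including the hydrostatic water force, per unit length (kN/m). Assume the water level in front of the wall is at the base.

29.3 kN/m

K_a = tan²(45° − φ/2) = 0.2687.
γ' = 20.6 − 9.81 = 10.79 kN/m³. Depth below WT = 2.0 m.
σ'_h at WT = K_a γ d_w = 1.773 kPa; at base = 1.773 + K_a γ' × 2.0 = 7.572 kPa.
P₁ (0–0.4 m) = ½×1.773×0.4 = 0.3547. P₂ (0.4–2.4 m) = ½(1.773+7.572)×2.0 = 9.345.
P_w = ½ γ_w h₂² = 0.5×9.81×2.0² = 19.62. Total = 0.3547+9.345+19.62 = 29.32 kN/m.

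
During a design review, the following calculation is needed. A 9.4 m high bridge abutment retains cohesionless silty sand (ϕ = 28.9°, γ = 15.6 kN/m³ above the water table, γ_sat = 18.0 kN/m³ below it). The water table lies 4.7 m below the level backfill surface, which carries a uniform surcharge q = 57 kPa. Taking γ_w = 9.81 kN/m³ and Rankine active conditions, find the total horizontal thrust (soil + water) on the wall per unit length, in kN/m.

K_a = tan²(45° − φ/2) = 0.3484.
γ' = 18.0 − 9.81 = 8.190 kN/m³. h₂ = H − d_w = 4.7 m.
σ'_h: at surface K_a·q = 19.86; at WT K_a(q+γd_w) = 45.40; at base K_a(q+γd_w+γ'h₂) = 58.81 kPa.
P₁ = ½(19.86+45.40)×4.7 = 153.3; P₂ = ½(45.40+58.81)×4.7 = 244.9; P_w = ½γ_w h₂² = 108.4.
Total = 153.3+244.9+108.4 = 506.6 kN/m.

507 kN/m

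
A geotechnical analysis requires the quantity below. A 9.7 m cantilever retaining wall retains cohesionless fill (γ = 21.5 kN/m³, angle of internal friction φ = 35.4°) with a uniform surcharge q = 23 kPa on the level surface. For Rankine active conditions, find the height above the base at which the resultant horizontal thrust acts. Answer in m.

K_a = 0.2664.
Triangular part P₁ = ½K_aγH² = 269.5 at H/3 = 3.233 m; rectangular part P₂ = K_a q H = 59.43 at H/2 = 4.850 m.
ȳ = (P₁·3.233 + P₂·4.850)/(P₁+P₂) = 3.525 m.

3.53 m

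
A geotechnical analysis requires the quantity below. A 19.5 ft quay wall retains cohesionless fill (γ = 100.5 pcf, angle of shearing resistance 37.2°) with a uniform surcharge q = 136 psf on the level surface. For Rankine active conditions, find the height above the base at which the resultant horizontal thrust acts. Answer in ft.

6.90 ft

K_a = 0.2464.
Triangular part P₁ = ½K_aγH² = 4708 at H/3 = 6.500 ft; rectangular part P₂ = K_a q H = 653.5 at H/2 = 9.750 ft.
ȳ = (P₁·6.500 + P₂·9.750)/(P₁+P₂) = 6.896 ft.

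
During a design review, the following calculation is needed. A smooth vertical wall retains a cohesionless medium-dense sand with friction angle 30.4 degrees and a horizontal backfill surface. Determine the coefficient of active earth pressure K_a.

0.328

K_a = tan²(45° − φ/2) = tan²(29.80°) = 0.3280.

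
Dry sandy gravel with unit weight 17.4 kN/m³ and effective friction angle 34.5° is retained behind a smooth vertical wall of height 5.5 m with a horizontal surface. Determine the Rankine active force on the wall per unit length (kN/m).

K_a = tan²(45° − φ/2) = 0.2768.
P_a = ½ K_a γ H² = 0.5 × 0.2768 × 17.4 × 5.5² = 72.85 kN/m.

72.8 kN/m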